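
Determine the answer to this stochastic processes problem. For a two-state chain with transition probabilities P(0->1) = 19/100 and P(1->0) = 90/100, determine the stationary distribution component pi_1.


Stationary distribution: pi_0 = p10/(p01+p10), pi_1 = p01/(p01+p10)
p01 = 0.1900, p10 = 0.9000
pi_1 = 0.1743

0.1743


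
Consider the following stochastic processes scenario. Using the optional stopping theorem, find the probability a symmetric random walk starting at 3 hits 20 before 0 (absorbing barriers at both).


By optional stopping theorem: E(M at tau) = M(0) = 3
P(hit 20)*20 + P(hit 0)*0 = 3
P(hit 20) = (3 - 0)/(20 - 0) = 3/20 = 0.1500

0.1500


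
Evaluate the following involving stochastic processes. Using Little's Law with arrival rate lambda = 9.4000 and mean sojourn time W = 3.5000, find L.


Little's Law: L = lambda * W
= 9.4000 * 3.5000
= 32.9000

32.9000


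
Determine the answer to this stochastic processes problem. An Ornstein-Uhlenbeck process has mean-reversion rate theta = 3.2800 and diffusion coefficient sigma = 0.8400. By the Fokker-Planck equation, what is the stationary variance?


Stationary variance = sigma^2 / (2*theta)
= 0.8400^2 / (2*3.2800)
= 0.7056 / 6.5600
= 0.1076

0.1076


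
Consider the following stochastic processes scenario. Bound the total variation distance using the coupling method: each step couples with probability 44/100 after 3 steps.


TV distance bound <= (1-delta)^n
= (1 - 0.4400)^3
= 0.5600^3
= 0.1756

0.1756


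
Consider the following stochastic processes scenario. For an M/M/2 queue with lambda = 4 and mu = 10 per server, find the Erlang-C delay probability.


a = lambda/mu = 0.4000
rho = a/c = 0.2000
Erlang-C formula applied:
C(c,a) = 0.0667

0.0667


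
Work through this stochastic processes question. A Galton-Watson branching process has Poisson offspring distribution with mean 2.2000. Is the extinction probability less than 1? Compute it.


Since mu = 2.2000 > 1, extinction prob q < 1.
Solve s = exp(mu*(s-1)) iteratively.
q = 0.1563

0.1563


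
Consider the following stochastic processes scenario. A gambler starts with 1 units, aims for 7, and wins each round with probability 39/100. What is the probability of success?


Gambler's ruin formula:
r = q/p = 0.6100/0.3900 = 1.5641
P(win) = (1 - r^i)/(1 - r^N)
= (1 - 1.5641^1)/(1 - 1.5641^7)
= 0.0258

0.0258


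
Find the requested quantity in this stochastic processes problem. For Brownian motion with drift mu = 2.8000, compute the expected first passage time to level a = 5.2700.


Expected first passage time = a/mu
= 5.2700/2.8000
= 1.8821

1.8821


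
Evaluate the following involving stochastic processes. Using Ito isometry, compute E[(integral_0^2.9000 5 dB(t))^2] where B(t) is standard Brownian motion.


By Ito isometry: E[(int f dB)^2] = int f^2 dt
= 5^2 * 2.9000
= 25 * 2.9000 = 72.5000

72.5000


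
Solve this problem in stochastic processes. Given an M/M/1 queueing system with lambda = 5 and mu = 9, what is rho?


rho = lambda/mu
= 5/9
= 0.5556

0.5556


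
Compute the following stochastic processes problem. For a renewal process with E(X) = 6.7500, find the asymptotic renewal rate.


Long-run renewal rate = 1/E(X)
= 1/6.7500
= 0.1481

0.1481


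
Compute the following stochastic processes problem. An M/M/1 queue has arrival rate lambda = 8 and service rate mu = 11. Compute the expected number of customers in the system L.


rho = 8/11 = 0.7273
L = rho/(1-rho)
= 0.7273/0.2727
= 2.6667

2.6667


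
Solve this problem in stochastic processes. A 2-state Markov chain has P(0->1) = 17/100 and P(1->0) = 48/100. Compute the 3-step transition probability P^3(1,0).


Computing P^3 by matrix multiplication.
P = [[0.8300, 0.1700], [0.4800, 0.5200]]
After raising P to the power 3:
P^3(1,0) = 0.7068

0.7068


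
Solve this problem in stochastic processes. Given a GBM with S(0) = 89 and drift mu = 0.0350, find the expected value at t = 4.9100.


E[S(t)] = S(0) * exp(mu * t)
= 89 * exp(0.0350 * 4.9100)
= 89 * 1.1875
= 105.6875

105.6875


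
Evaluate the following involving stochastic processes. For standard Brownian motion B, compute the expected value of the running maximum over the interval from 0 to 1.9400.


E(max B(s)) = sqrt(2t/pi)
= sqrt(2*1.9400/pi)
= sqrt(1.2350)
= 1.1113

1.1113


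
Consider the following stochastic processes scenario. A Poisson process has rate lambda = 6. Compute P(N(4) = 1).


P(N(t)=k) = (lambda*t)^k * exp(-lambda*t) / k!
lambda*t = 24
= 24^1 * exp(-24) / 1!
= 24 * 3.7751e-11 / 1
= 9.0603e-10

9.0603e-10


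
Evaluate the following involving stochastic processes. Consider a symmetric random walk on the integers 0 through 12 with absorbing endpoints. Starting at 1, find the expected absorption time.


For symmetric RW on 0,...,N with absorbing barriers, E(i) = i*(N-i)
E(1) = 1 * 11 = 11

11


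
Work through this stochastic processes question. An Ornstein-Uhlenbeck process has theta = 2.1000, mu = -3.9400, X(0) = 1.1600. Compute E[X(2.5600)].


E[X(t)] = mu + (X(0) - mu)*exp(-theta*t)
= -3.9400 + (1.1600 - -3.9400)*exp(-2.1000*2.5600)
= -3.9400 + 5.1000 * 0.0046
= -3.9164

-3.9164


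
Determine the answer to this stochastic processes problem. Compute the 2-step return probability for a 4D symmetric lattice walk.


P(return in 2 steps) = P(reverse first step) = 1/(2d)
= 1/8
= 0.1250

0.1250


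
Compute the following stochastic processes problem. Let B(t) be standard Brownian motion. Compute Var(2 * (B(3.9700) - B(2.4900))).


Var(alpha*(B(t)-B(s))) = alpha^2 * (t-s)
= 2^2 * (3.9700 - 2.4900)
= 4 * 1.4800
= 5.9200

5.9200


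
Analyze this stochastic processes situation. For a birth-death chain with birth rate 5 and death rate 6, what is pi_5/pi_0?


For birth-death process, pi_n/pi_0 = (lambda/mu)^n
= (5/6)^5
= 0.4019

0.4019


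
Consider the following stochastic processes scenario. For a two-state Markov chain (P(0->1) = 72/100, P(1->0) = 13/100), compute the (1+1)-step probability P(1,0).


P^2 = P^1 * P^1
Computing via matrix multiplication of the transition matrix.
Entry (1,0) of P^2 = 0.1495

0.1495


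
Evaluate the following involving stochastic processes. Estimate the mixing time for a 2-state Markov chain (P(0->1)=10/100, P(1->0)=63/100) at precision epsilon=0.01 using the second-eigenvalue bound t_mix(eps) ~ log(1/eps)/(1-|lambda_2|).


lambda_2 = |1 - p01 - p10| = |1 - 0.1000 - 0.6300| = 0.2700
t_mix ~ log(1/eps)/(1 - |lambda_2|)
= log(100)/(1 - 0.2700) = 4.6052/0.7300
= 6.3085

6.3085


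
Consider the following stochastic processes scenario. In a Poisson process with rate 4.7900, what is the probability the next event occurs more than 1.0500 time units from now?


P(X > t) = exp(-lambda * t)
= exp(-4.7900 * 1.0500)
= exp(-5.0295) = 0.0065

0.0065


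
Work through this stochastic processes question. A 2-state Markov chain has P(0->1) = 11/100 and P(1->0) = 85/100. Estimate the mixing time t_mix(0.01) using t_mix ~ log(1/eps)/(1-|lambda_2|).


lambda_2 = |1 - p01 - p10| = |1 - 0.1100 - 0.8500| = 0.0400
t_mix ~ log(1/eps)/(1 - |lambda_2|)
= log(100)/(1 - 0.0400) = 4.6052/0.9600
= 4.7971

4.7971


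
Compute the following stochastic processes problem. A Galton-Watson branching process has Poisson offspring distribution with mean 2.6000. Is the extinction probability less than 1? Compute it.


Since mu = 2.6000 > 1, extinction prob q < 1.
Solve s = exp(mu*(s-1)) iteratively.
q = 0.0951

0.0951


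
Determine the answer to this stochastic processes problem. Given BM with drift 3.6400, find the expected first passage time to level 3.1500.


Expected first passage time = a/mu
= 3.1500/3.6400
= 0.8654

0.8654


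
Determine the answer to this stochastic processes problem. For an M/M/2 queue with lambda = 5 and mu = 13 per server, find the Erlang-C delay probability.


a = lambda/mu = 0.3846
rho = a/c = 0.1923
Erlang-C formula applied:
C(c,a) = 0.0620

0.0620


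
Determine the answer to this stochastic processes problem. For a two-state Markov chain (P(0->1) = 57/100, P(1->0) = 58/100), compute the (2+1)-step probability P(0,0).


P^3 = P^2 * P^1
Computing via matrix multiplication of the transition matrix.
Entry (0,0) of P^3 = 0.5027

0.5027


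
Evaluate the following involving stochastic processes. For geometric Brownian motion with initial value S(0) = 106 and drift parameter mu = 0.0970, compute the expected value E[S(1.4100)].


E[S(t)] = S(0) * exp(mu * t)
= 106 * exp(0.0970 * 1.4100)
= 106 * 1.1466
= 121.5358

121.5358


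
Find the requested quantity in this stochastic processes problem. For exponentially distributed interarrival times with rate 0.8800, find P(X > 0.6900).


P(X > t) = exp(-lambda * t)
= exp(-0.8800 * 0.6900)
= exp(-0.6072) = 0.5449

0.5449


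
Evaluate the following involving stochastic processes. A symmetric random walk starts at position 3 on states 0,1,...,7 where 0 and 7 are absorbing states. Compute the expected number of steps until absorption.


For symmetric RW on 0,...,N with absorbing barriers, E(i) = i*(N-i)
E(3) = 3 * 4 = 12

12


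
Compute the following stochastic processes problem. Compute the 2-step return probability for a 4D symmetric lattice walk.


P(return in 2 steps) = P(reverse first step) = 1/(2d)
= 1/8
= 0.1250

0.1250


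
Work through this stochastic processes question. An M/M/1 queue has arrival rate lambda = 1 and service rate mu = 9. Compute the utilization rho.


rho = lambda/mu
= 1/9
= 0.1111

0.1111


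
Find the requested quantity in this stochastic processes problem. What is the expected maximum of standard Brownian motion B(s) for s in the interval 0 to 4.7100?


E(max B(s)) = sqrt(2t/pi)
= sqrt(2*4.7100/pi)
= sqrt(2.9985)
= 1.7316

1.7316


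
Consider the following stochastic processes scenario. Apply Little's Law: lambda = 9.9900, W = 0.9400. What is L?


Little's Law: L = lambda * W
= 9.9900 * 0.9400
= 9.3906

9.3906


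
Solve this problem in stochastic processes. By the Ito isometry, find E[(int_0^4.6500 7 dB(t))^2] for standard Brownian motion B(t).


By Ito isometry: E[(int f dB)^2] = int f^2 dt
= 7^2 * 4.6500
= 49 * 4.6500 = 227.8500

227.8500


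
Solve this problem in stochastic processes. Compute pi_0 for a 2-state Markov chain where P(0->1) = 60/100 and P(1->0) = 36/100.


Stationary distribution: pi_0 = p10/(p01+p10), pi_1 = p01/(p01+p10)
p01 = 0.6000, p10 = 0.3600
pi_0 = 0.3750

0.3750


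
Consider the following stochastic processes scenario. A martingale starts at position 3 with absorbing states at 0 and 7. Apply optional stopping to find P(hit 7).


By optional stopping theorem: E(M at tau) = M(0) = 3
P(hit 7)*7 + P(hit 0)*0 = 3
P(hit 7) = (3 - 0)/(7 - 0) = 3/7 = 0.4286

0.4286


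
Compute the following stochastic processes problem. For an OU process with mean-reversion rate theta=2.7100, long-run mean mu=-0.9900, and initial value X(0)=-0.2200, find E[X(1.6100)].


E[X(t)] = mu + (X(0) - mu)*exp(-theta*t)
= -0.9900 + (-0.2200 - -0.9900)*exp(-2.7100*1.6100)
= -0.9900 + 0.7700 * 0.0127
= -0.9802

-0.9802


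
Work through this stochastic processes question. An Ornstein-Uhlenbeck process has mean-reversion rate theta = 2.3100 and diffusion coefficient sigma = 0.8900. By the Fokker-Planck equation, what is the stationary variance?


Stationary variance = sigma^2 / (2*theta)
= 0.8900^2 / (2*2.3100)
= 0.7921 / 4.6200
= 0.1715

0.1715


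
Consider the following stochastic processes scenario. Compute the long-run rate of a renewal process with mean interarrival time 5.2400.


Long-run renewal rate = 1/E(X)
= 1/5.2400
= 0.1908

0.1908


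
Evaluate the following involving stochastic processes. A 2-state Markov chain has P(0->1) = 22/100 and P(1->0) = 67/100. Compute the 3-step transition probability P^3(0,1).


Computing P^3 by matrix multiplication.
P = [[0.7800, 0.2200], [0.6700, 0.3300]]
After raising P to the power 3:
P^3(0,1) = 0.2469

0.2469


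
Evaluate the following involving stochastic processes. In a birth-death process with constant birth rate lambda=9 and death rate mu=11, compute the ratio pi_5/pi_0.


For birth-death process, pi_n/pi_0 = (lambda/mu)^n
= (9/11)^5
= 0.3666

0.3666


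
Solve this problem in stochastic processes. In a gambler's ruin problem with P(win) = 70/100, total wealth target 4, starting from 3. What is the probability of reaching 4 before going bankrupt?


Gambler's ruin formula:
r = q/p = 0.3000/0.7000 = 0.4286
P(win) = (1 - r^i)/(1 - r^N)
= (1 - 0.4286^3)/(1 - 0.4286^4)
= 0.9534

0.9534


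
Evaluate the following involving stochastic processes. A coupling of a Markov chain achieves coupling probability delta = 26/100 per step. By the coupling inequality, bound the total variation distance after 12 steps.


TV distance bound <= (1-delta)^n
= (1 - 0.2600)^12
= 0.7400^12
= 0.0270

0.0270


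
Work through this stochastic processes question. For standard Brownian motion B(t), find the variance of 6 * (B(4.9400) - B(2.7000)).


Var(alpha*(B(t)-B(s))) = alpha^2 * (t-s)
= 6^2 * (4.9400 - 2.7000)
= 36 * 2.2400
= 80.6400

80.6400


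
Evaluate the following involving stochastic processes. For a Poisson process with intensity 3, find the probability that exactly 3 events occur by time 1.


P(N(t)=k) = (lambda*t)^k * exp(-lambda*t) / k!
lambda*t = 3
= 3^3 * exp(-3) / 3!
= 27 * 0.0498 / 6
= 0.2240

0.2240


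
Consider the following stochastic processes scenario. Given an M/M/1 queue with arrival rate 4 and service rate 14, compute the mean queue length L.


rho = 4/14 = 0.2857
L = rho/(1-rho)
= 0.2857/0.7143
= 0.4000

0.4000


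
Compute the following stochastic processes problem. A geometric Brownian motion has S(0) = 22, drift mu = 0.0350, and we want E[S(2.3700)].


E[S(t)] = S(0) * exp(mu * t)
= 22 * exp(0.0350 * 2.3700)
= 22 * 1.0865
= 23.9027

23.9027


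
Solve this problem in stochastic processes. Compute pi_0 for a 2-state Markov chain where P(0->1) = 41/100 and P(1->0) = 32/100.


Stationary distribution: pi_0 = p10/(p01+p10), pi_1 = p01/(p01+p10)
p01 = 0.4100, p10 = 0.3200
pi_0 = 0.4384

0.4384


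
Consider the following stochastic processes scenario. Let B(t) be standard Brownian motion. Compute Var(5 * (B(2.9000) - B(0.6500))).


Var(alpha*(B(t)-B(s))) = alpha^2 * (t-s)
= 5^2 * (2.9000 - 0.6500)
= 25 * 2.2500
= 56.2500

56.2500


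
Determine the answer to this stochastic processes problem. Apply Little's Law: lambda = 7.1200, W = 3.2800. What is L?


Little's Law: L = lambda * W
= 7.1200 * 3.2800
= 23.3536

23.3536


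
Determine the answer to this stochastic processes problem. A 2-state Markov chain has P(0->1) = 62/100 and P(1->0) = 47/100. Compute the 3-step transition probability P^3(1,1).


Computing P^3 by matrix multiplication.
P = [[0.3800, 0.6200], [0.4700, 0.5300]]
After raising P to the power 3:
P^3(1,1) = 0.5685

0.5685


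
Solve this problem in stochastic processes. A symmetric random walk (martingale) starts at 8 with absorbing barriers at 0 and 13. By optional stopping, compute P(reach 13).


By optional stopping theorem: E(M at tau) = M(0) = 8
P(hit 13)*13 + P(hit 0)*0 = 8
P(hit 13) = (8 - 0)/(13 - 0) = 8/13 = 0.6154

0.6154


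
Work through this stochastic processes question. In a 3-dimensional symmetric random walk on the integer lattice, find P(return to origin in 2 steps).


P(return in 2 steps) = P(reverse first step) = 1/(2d)
= 1/6
= 0.1667

0.1667


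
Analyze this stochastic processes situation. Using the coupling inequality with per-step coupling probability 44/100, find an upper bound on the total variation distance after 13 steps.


TV distance bound <= (1-delta)^n
= (1 - 0.4400)^13
= 0.5600^13
= 5.3265e-04

5.3265e-04


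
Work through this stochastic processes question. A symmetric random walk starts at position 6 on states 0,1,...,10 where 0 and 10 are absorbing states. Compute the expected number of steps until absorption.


For symmetric RW on 0,...,N with absorbing barriers, E(i) = i*(N-i)
E(6) = 6 * 4 = 24

24


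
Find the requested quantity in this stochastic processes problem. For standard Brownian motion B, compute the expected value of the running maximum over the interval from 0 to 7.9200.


E(max B(s)) = sqrt(2t/pi)
= sqrt(2*7.9200/pi)
= sqrt(5.0420)
= 2.2454

2.2454


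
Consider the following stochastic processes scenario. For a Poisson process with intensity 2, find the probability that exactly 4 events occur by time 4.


P(N(t)=k) = (lambda*t)^k * exp(-lambda*t) / k!
lambda*t = 8
= 8^4 * exp(-8) / 4!
= 4096 * 3.3546e-04 / 24
= 0.0573

0.0573


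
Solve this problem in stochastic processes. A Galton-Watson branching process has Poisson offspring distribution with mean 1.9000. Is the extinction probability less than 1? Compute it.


Since mu = 1.9000 > 1, extinction prob q < 1.
Solve s = exp(mu*(s-1)) iteratively.
q = 0.2328

0.2328


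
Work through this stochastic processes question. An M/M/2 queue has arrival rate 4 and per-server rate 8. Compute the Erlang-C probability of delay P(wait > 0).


a = lambda/mu = 0.5000
rho = a/c = 0.2500
Erlang-C formula applied:
C(c,a) = 0.1000

0.1000


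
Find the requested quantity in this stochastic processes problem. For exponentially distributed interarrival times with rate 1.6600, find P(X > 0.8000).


P(X > t) = exp(-lambda * t)
= exp(-1.6600 * 0.8000)
= exp(-1.3280) = 0.2650

0.2650


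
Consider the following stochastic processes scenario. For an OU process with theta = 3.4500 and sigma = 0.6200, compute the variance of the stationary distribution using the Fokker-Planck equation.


Stationary variance = sigma^2 / (2*theta)
= 0.6200^2 / (2*3.4500)
= 0.3844 / 6.9000
= 0.0557

0.0557


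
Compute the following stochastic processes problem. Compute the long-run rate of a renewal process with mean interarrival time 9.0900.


Long-run renewal rate = 1/E(X)
= 1/9.0900
= 0.1100

0.1100


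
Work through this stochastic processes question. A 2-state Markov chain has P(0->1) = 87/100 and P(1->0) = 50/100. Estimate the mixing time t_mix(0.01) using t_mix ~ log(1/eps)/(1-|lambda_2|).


lambda_2 = |1 - p01 - p10| = |1 - 0.8700 - 0.5000| = 0.3700
t_mix ~ log(1/eps)/(1 - |lambda_2|)
= log(100)/(1 - 0.3700) = 4.6052/0.6300
= 7.3098

7.3098


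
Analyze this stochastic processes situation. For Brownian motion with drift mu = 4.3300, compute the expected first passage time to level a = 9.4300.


Expected first passage time = a/mu
= 9.4300/4.3300
= 2.1778

2.1778


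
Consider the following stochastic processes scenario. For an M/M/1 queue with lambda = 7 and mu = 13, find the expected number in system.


rho = 7/13 = 0.5385
L = rho/(1-rho)
= 0.5385/0.4615
= 1.1667

1.1667


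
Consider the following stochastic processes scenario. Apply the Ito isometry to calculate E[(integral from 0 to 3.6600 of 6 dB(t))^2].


By Ito isometry: E[(int f dB)^2] = int f^2 dt
= 6^2 * 3.6600
= 36 * 3.6600 = 131.7600

131.7600


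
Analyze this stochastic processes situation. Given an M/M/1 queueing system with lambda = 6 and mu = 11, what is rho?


rho = lambda/mu
= 6/11
= 0.5455

0.5455


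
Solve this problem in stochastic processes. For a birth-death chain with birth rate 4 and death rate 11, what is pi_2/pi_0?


For birth-death process, pi_n/pi_0 = (lambda/mu)^n
= (4/11)^2
= 0.1322

0.1322


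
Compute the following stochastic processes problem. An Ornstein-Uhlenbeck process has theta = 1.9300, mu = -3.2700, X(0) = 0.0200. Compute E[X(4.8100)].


E[X(t)] = mu + (X(0) - mu)*exp(-theta*t)
= -3.2700 + (0.0200 - -3.2700)*exp(-1.9300*4.8100)
= -3.2700 + 3.2900 * 9.2964e-05
= -3.2697

-3.2697


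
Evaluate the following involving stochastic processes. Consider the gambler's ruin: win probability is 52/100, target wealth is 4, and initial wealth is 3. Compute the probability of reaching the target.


Gambler's ruin formula:
r = q/p = 0.4800/0.5200 = 0.9231
P(win) = (1 - r^i)/(1 - r^N)
= (1 - 0.9231^3)/(1 - 0.9231^4)
= 0.7792

0.7792


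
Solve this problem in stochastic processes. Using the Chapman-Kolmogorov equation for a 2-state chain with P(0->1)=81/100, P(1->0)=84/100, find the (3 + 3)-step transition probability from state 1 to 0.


P^6 = P^3 * P^3
Computing via matrix multiplication of the transition matrix.
Entry (1,0) of P^6 = 0.4707

0.4707


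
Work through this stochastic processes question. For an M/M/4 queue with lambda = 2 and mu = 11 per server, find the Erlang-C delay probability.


a = lambda/mu = 0.1818
rho = a/c = 0.0455
Erlang-C formula applied:
C(c,a) = 3.9772e-05

3.9772e-05


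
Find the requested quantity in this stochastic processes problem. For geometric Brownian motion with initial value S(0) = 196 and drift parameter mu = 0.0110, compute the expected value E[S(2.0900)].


E[S(t)] = S(0) * exp(mu * t)
= 196 * exp(0.0110 * 2.0900)
= 196 * 1.0233
= 200.5582

200.5582


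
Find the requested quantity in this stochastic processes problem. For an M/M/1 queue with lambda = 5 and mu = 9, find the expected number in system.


rho = 5/9 = 0.5556
L = rho/(1-rho)
= 0.5556/0.4444
= 1.2500

1.2500


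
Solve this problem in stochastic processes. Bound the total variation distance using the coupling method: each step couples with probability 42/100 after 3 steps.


TV distance bound <= (1-delta)^n
= (1 - 0.4200)^3
= 0.5800^3
= 0.1951

0.1951


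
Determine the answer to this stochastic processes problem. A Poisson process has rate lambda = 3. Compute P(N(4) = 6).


P(N(t)=k) = (lambda*t)^k * exp(-lambda*t) / k!
lambda*t = 12
= 12^6 * exp(-12) / 6!
= 2985984 * 6.1442e-06 / 720
= 0.0255

0.0255


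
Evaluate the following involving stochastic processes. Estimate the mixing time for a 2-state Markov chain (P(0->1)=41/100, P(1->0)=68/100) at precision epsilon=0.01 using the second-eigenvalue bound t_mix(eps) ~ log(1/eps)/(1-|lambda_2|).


lambda_2 = |1 - p01 - p10| = |1 - 0.4100 - 0.6800| = 0.0900
t_mix ~ log(1/eps)/(1 - |lambda_2|)
= log(100)/(1 - 0.0900) = 4.6052/0.9100
= 5.0606

5.0606


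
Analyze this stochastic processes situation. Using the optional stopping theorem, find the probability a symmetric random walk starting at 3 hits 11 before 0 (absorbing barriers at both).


By optional stopping theorem: E(M at tau) = M(0) = 3
P(hit 11)*11 + P(hit 0)*0 = 3
P(hit 11) = (3 - 0)/(11 - 0) = 3/11 = 0.2727

0.2727


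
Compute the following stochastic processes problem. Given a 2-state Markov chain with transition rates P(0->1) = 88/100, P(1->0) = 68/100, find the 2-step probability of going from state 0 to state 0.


Computing P^2 by matrix multiplication.
P = [[0.1200, 0.8800], [0.6800, 0.3200]]
After raising P to the power 2:
P^2(0,0) = 0.6128

0.6128


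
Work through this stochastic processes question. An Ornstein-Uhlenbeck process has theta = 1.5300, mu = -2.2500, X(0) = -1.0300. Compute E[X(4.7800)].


E[X(t)] = mu + (X(0) - mu)*exp(-theta*t)
= -2.2500 + (-1.0300 - -2.2500)*exp(-1.5300*4.7800)
= -2.2500 + 1.2200 * 6.6655e-04
= -2.2492

-2.2492


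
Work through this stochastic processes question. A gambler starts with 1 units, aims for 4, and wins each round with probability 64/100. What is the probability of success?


Gambler's ruin formula:
r = q/p = 0.3600/0.6400 = 0.5625
P(win) = (1 - r^i)/(1 - r^N)
= (1 - 0.5625^1)/(1 - 0.5625^4)
= 0.4862

0.4862


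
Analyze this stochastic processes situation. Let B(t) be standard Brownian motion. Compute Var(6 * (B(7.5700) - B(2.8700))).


Var(alpha*(B(t)-B(s))) = alpha^2 * (t-s)
= 6^2 * (7.5700 - 2.8700)
= 36 * 4.7000
= 169.2000

169.2000


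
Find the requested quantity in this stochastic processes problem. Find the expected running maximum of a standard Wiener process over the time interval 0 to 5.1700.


E(max B(s)) = sqrt(2t/pi)
= sqrt(2*5.1700/pi)
= sqrt(3.2913)
= 1.8142

1.8142


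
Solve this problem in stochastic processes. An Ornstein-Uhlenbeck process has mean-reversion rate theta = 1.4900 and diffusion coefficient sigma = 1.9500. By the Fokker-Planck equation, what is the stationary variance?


Stationary variance = sigma^2 / (2*theta)
= 1.9500^2 / (2*1.4900)
= 3.8025 / 2.9800
= 1.2760

1.2760


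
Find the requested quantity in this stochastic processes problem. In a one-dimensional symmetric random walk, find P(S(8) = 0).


P(S(8) = 0) = C(8,4) / 4^4
= 70 / 256
= 0.2734

0.2734


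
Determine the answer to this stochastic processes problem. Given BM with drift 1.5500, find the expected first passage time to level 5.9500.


Expected first passage time = a/mu
= 5.9500/1.5500
= 3.8387

3.8387


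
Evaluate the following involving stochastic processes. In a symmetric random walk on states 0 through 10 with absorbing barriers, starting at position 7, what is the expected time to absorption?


For symmetric RW on 0,...,N with absorbing barriers, E(i) = i*(N-i)
E(7) = 7 * 3 = 21

21


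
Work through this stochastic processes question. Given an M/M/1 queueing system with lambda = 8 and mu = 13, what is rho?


rho = lambda/mu
= 8/13
= 0.6154

0.6154


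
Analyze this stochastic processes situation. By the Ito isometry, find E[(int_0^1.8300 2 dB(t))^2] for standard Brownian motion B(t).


By Ito isometry: E[(int f dB)^2] = int f^2 dt
= 2^2 * 1.8300
= 4 * 1.8300 = 7.3200

7.3200


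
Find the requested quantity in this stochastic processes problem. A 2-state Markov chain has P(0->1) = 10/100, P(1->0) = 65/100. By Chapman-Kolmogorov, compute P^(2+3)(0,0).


P^5 = P^2 * P^3
Computing via matrix multiplication of the transition matrix.
Entry (0,0) of P^5 = 0.8668

0.8668


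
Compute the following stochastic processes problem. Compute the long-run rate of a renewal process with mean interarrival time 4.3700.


Long-run renewal rate = 1/E(X)
= 1/4.3700
= 0.2288

0.2288


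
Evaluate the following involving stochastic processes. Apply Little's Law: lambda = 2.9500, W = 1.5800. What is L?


Little's Law: L = lambda * W
= 2.9500 * 1.5800
= 4.6610

4.6610


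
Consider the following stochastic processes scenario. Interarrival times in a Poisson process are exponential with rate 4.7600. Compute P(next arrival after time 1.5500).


P(X > t) = exp(-lambda * t)
= exp(-4.7600 * 1.5500)
= exp(-7.3780) = 6.2485e-04

6.2485e-04


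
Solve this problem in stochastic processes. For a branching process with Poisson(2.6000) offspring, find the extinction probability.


Since mu = 2.6000 > 1, extinction prob q < 1.
Solve s = exp(mu*(s-1)) iteratively.
q = 0.0951

0.0951


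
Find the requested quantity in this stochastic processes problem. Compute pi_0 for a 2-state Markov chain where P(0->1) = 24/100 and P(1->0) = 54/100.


Stationary distribution: pi_0 = p10/(p01+p10), pi_1 = p01/(p01+p10)
p01 = 0.2400, p10 = 0.5400
pi_0 = 0.6923

0.6923


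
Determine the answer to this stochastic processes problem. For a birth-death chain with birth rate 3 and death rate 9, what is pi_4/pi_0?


For birth-death process, pi_n/pi_0 = (lambda/mu)^n
= (3/9)^4
= 0.0123

0.0123


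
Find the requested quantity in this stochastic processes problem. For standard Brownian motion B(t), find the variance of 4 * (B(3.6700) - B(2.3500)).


Var(alpha*(B(t)-B(s))) = alpha^2 * (t-s)
= 4^2 * (3.6700 - 2.3500)
= 16 * 1.3200
= 21.1200

21.1200


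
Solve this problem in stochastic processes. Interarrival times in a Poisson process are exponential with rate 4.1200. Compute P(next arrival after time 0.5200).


P(X > t) = exp(-lambda * t)
= exp(-4.1200 * 0.5200)
= exp(-2.1424) = 0.1174

0.1174


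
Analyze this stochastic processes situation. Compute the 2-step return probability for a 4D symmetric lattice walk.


P(return in 2 steps) = P(reverse first step) = 1/(2d)
= 1/8
= 0.1250

0.1250


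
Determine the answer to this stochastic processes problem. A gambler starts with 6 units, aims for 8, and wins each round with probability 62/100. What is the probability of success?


Gambler's ruin formula:
r = q/p = 0.3800/0.6200 = 0.6129
P(win) = (1 - r^i)/(1 - r^N)
= (1 - 0.6129^6)/(1 - 0.6129^8)
= 0.9662

0.9662


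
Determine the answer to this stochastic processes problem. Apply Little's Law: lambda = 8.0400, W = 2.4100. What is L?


Little's Law: L = lambda * W
= 8.0400 * 2.4100
= 19.3764

19.3764


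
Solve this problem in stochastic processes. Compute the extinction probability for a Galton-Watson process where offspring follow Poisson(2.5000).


Since mu = 2.5000 > 1, extinction prob q < 1.
Solve s = exp(mu*(s-1)) iteratively.
q = 0.1074

0.1074


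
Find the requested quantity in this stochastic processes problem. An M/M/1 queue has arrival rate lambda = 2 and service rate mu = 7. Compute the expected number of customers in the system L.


rho = 2/7 = 0.2857
L = rho/(1-rho)
= 0.2857/0.7143
= 0.4000

0.4000


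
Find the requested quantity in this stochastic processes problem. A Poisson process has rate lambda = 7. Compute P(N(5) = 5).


P(N(t)=k) = (lambda*t)^k * exp(-lambda*t) / k!
lambda*t = 35
= 35^5 * exp(-35) / 5!
= 52521875 * 6.3051e-16 / 120
= 2.7596e-10

2.7596e-10


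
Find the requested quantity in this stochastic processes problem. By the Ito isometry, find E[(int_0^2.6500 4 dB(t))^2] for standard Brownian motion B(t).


By Ito isometry: E[(int f dB)^2] = int f^2 dt
= 4^2 * 2.6500
= 16 * 2.6500 = 42.4000

42.4000


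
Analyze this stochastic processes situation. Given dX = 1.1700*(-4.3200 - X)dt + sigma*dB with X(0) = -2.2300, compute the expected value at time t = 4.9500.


E[X(t)] = mu + (X(0) - mu)*exp(-theta*t)
= -4.3200 + (-2.2300 - -4.3200)*exp(-1.1700*4.9500)
= -4.3200 + 2.0900 * 0.0031
= -4.3136

-4.3136


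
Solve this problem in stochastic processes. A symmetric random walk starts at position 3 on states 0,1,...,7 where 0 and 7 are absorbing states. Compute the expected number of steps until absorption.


For symmetric RW on 0,...,N with absorbing barriers, E(i) = i*(N-i)
E(3) = 3 * 4 = 12

12


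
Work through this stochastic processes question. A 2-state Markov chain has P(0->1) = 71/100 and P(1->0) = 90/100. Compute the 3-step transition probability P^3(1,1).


Computing P^3 by matrix multiplication.
P = [[0.2900, 0.7100], [0.9000, 0.1000]]
After raising P to the power 3:
P^3(1,1) = 0.3141

0.3141


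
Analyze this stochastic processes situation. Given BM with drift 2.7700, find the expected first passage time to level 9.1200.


Expected first passage time = a/mu
= 9.1200/2.7700
= 3.2924

3.2924


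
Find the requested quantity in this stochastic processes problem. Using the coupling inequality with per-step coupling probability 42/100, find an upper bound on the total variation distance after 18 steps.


TV distance bound <= (1-delta)^n
= (1 - 0.4200)^18
= 0.5800^18
= 5.5170e-05

5.5170e-05


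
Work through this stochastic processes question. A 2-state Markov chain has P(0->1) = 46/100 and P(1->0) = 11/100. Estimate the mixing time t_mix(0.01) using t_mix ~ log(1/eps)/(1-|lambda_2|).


lambda_2 = |1 - p01 - p10| = |1 - 0.4600 - 0.1100| = 0.4300
t_mix ~ log(1/eps)/(1 - |lambda_2|)
= log(100)/(1 - 0.4300) = 4.6052/0.5700
= 8.0792

8.0792


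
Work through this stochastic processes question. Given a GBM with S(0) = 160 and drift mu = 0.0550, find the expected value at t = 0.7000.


E[S(t)] = S(0) * exp(mu * t)
= 160 * exp(0.0550 * 0.7000)
= 160 * 1.0393
= 166.2801

166.2801


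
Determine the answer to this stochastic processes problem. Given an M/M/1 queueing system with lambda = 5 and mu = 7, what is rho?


rho = lambda/mu
= 5/7
= 0.7143

0.7143


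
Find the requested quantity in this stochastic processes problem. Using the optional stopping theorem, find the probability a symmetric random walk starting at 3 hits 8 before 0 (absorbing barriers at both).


By optional stopping theorem: E(M at tau) = M(0) = 3
P(hit 8)*8 + P(hit 0)*0 = 3
P(hit 8) = (3 - 0)/(8 - 0) = 3/8 = 0.3750

0.3750


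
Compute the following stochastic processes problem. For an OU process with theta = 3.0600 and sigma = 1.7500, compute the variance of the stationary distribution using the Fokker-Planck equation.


Stationary variance = sigma^2 / (2*theta)
= 1.7500^2 / (2*3.0600)
= 3.0625 / 6.1200
= 0.5004

0.5004


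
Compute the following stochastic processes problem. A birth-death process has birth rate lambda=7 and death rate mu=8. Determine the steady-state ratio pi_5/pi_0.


For birth-death process, pi_n/pi_0 = (lambda/mu)^n
= (7/8)^5
= 0.5129

0.5129


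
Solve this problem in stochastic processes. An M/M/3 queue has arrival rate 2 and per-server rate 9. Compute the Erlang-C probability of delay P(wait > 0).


a = lambda/mu = 0.2222
rho = a/c = 0.0741
Erlang-C formula applied:
C(c,a) = 0.0016

0.0016


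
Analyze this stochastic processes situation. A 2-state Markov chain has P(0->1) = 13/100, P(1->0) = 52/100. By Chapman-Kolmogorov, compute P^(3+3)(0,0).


P^6 = P^3 * P^3
Computing via matrix multiplication of the transition matrix.
Entry (0,0) of P^6 = 0.8004

0.8004


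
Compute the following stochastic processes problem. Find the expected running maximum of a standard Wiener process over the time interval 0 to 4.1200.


E(max B(s)) = sqrt(2t/pi)
= sqrt(2*4.1200/pi)
= sqrt(2.6229)
= 1.6195

1.6195


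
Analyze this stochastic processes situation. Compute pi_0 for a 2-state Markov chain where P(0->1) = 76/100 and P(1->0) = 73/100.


Stationary distribution: pi_0 = p10/(p01+p10), pi_1 = p01/(p01+p10)
p01 = 0.7600, p10 = 0.7300
pi_0 = 0.4899

0.4899


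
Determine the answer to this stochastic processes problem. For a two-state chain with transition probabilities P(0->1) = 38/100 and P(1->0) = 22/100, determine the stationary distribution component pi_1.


Stationary distribution: pi_0 = p10/(p01+p10), pi_1 = p01/(p01+p10)
p01 = 0.3800, p10 = 0.2200
pi_1 = 0.6333

0.6333


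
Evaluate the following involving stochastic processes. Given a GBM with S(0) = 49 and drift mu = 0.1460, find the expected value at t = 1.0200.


E[S(t)] = S(0) * exp(mu * t)
= 49 * exp(0.1460 * 1.0200)
= 49 * 1.1606
= 56.8684

56.8684


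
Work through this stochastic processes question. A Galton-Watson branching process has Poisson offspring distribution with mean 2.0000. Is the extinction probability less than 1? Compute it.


Since mu = 2.0000 > 1, extinction prob q < 1.
Solve s = exp(mu*(s-1)) iteratively.
q = 0.2032

0.2032


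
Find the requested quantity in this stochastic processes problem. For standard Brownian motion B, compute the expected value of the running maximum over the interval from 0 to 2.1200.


E(max B(s)) = sqrt(2t/pi)
= sqrt(2*2.1200/pi)
= sqrt(1.3496)
= 1.1617

1.1617


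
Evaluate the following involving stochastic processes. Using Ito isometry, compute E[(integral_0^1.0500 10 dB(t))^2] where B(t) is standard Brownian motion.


By Ito isometry: E[(int f dB)^2] = int f^2 dt
= 10^2 * 1.0500
= 100 * 1.0500 = 105.0000

105.0000


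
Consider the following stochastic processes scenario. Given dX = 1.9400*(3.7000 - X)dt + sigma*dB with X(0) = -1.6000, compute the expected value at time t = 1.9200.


E[X(t)] = mu + (X(0) - mu)*exp(-theta*t)
= 3.7000 + (-1.6000 - 3.7000)*exp(-1.9400*1.9200)
= 3.7000 + -5.3000 * 0.0241
= 3.5722

3.5722


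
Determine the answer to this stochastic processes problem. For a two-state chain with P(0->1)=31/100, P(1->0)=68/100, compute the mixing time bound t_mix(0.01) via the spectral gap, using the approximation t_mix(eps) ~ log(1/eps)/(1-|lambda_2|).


lambda_2 = |1 - p01 - p10| = |1 - 0.3100 - 0.6800| = 0.0100
t_mix ~ log(1/eps)/(1 - |lambda_2|)
= log(100)/(1 - 0.0100) = 4.6052/0.9900
= 4.6517

4.6517


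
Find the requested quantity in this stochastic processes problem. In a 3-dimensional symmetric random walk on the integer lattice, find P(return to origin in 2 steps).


P(return in 2 steps) = P(reverse first step) = 1/(2d)
= 1/6
= 0.1667

0.1667


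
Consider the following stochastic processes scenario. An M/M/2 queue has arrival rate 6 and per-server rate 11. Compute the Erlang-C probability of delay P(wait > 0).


a = lambda/mu = 0.5455
rho = a/c = 0.2727
Erlang-C formula applied:
C(c,a) = 0.1169

0.1169


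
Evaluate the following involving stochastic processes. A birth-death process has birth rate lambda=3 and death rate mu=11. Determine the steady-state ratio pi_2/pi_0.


For birth-death process, pi_n/pi_0 = (lambda/mu)^n
= (3/11)^2
= 0.0744

0.0744


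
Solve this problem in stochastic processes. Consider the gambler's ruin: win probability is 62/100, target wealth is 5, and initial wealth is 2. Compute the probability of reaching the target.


Gambler's ruin formula:
r = q/p = 0.3800/0.6200 = 0.6129
P(win) = (1 - r^i)/(1 - r^N)
= (1 - 0.6129^2)/(1 - 0.6129^5)
= 0.6835

0.6835


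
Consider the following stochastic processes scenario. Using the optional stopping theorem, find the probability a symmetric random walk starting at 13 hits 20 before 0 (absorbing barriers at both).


By optional stopping theorem: E(M at tau) = M(0) = 13
P(hit 20)*20 + P(hit 0)*0 = 13
P(hit 20) = (13 - 0)/(20 - 0) = 13/20 = 0.6500

0.6500


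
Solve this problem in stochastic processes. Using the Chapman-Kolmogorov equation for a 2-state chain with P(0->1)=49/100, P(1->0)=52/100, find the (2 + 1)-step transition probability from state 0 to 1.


P^3 = P^2 * P^1
Computing via matrix multiplication of the transition matrix.
Entry (0,1) of P^3 = 0.4851

0.4851


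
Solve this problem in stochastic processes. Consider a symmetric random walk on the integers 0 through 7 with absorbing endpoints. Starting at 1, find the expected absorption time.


For symmetric RW on 0,...,N with absorbing barriers, E(i) = i*(N-i)
E(1) = 1 * 6 = 6

6


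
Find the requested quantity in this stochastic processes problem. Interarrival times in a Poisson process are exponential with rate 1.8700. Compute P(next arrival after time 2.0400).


P(X > t) = exp(-lambda * t)
= exp(-1.8700 * 2.0400)
= exp(-3.8148) = 0.0220

0.0220


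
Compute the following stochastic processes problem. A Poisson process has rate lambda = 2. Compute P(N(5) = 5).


P(N(t)=k) = (lambda*t)^k * exp(-lambda*t) / k!
lambda*t = 10
= 10^5 * exp(-10) / 5!
= 100000 * 4.5400e-05 / 120
= 0.0378

0.0378


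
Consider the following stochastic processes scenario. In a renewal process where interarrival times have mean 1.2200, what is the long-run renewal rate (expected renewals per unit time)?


Long-run renewal rate = 1/E(X)
= 1/1.2200
= 0.8197

0.8197


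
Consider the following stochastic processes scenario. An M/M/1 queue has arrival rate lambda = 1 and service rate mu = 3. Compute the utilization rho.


rho = lambda/mu
= 1/3
= 0.3333

0.3333


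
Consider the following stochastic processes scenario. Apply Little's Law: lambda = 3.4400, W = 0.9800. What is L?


Little's Law: L = lambda * W
= 3.4400 * 0.9800
= 3.3712

3.3712


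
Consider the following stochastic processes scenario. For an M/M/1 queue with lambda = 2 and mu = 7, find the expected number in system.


rho = 2/7 = 0.2857
L = rho/(1-rho)
= 0.2857/0.7143
= 0.4000

0.4000


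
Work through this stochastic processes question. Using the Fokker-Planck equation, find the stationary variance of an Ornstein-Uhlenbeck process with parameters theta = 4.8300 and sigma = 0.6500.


Stationary variance = sigma^2 / (2*theta)
= 0.6500^2 / (2*4.8300)
= 0.4225 / 9.6600
= 0.0437

0.0437


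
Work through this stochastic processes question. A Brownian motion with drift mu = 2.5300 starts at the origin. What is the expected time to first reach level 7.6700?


Expected first passage time = a/mu
= 7.6700/2.5300
= 3.0316

3.0316
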